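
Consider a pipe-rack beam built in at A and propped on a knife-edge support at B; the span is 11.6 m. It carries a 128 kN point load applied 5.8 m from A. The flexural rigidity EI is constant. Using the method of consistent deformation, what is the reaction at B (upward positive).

Remove the prop at B; the released (primary) structure is a cantilever built in at A.
Primary-structure tip deflection at B by superposition:
  point load 128 at a = 5.8: Pa²(3L − a)/(6EI) = 20812/EI
Flexibility coefficient — unit upward force at B: δ_{BB} = L³/(3EI) = 520.3/EI.
The prop prevents deflection at B: R_B = δ_0/δ_{BB} = 20812/520.3 = 40 kN.

R_B = 40 kN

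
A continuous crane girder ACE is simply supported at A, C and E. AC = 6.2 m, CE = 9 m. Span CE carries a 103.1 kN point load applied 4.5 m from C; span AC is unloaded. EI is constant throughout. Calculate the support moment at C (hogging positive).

M_C = 103 kN·m

Insert a hinge at C; M_C is the redundant, and each span becomes simply supported.
Discontinuity in slope at C on the released structure — sum the simple-span end rotations:
  span CE: point load 103.1 at a = 4.5: Pab(L + b)/(6LEI) = 521.9/EI
  relative rotation θ_0 = (0 + 521.9)/EI = 521.9/EI
A unit hogging moment at C produces rotation L₁/(3EI) + L₂/(3EI) = 5.067/EI.
Compatibility: M_C·(L₁+L₂)/(3EI) = θ_0, giving M_C = 103 kN·m (hogging).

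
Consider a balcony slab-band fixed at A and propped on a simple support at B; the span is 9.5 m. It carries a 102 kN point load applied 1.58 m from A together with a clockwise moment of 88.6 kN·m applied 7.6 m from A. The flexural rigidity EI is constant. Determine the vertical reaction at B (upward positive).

Release the roller at B. Primary structure: cantilever fixed at A.
Downward deflection at the released point B due to the loads:
  point load 102 at a = 1.58: Pa²(3L − a)/(6EI) = 1142/EI
  clockwise couple 88.6 at a = 7.6: M₀a(2L − a)/(2EI) = 3838/EI
  δ_0 = 4981/EI
Flexibility coefficient — unit upward force at B: δ_{BB} = L³/(3EI) = 285.8/EI.
The prop prevents deflection at B: R_B = δ_0/δ_{BB} = 4981/285.8 = 17.43 kN.

R_B = 17.43 kN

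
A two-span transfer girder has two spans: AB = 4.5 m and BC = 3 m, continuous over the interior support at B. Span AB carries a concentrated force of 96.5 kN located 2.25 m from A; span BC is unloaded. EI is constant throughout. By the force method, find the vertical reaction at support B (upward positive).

Insert a hinge at B; M_B is the redundant, and each span becomes simply supported.
Discontinuity in slope at B on the released structure — sum the simple-span end rotations:
  span AB: point load 96.5 at a = 2.25: Pab(L + a)/(6LEI) = 122.1/EI
  relative rotation θ_0 = (122.1 + 0)/EI = 122.1/EI
A unit hogging moment at B produces rotation L₁/(3EI) + L₂/(3EI) = 2.5/EI.
Slope continuity at B: θ_0 = M_B·2.5/EI, so M_B = 122.1/2.5 = 48.85 kN·m (hogging).
Span AB, ΣM about A with M_B applied at B: R_B^{AB}·4.5 = 217.1 + 48.85, so R_B^{AB} = 59.11 kN and R_A = 96.5 − 59.11 = 37.39 kN.
Span BC, ΣM about C: R_B^{BC}·3 = 0 + 48.85, so R_B^{BC} = 16.28 kN and R_C = 0 − 16.28 = -16.28 kN.
R_B = 59.11 + 16.28 = 75.39 kN.

R_B = 75.39 kN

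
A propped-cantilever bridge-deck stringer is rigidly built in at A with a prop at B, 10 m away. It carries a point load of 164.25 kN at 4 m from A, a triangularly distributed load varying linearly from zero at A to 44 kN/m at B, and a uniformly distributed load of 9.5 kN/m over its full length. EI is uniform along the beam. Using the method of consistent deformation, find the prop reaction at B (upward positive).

R_B = 190.8 kN

Take the reaction at B as the redundant and release it; the primary structure is a cantilever fixed at A.
Deflection at B on the released cantilever, summing each load's contribution:
  point load 164.25 at a = 4: Pa²(3L − a)/(6EI) = 11388/EI
  triangular load, peak 44 at the free end: 11w₀L⁴/(120EI) = 40333/EI
  UDL 9.5: wL⁴/(8EI) = 11875/EI
  δ_0 = 63596/EI
Tip deflection under a unit load at B: L³/(3EI) = 333.3/EI.
Compatibility at B: δ_0 − R_B·δ_{BB} = 0, so R_B = 63596/333.3 = 190.8 kN.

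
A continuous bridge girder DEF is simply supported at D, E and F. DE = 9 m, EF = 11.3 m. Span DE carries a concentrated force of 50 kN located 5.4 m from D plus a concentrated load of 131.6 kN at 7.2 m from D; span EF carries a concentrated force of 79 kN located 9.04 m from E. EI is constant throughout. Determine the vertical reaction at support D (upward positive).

Take M_E as the redundant. Released structure: two simple spans DE and EF with a hinge at E.
Rotations at E on the released spans (each span's end-slope, ×1/EI):
  span DE: point load 50 at a = 5.4: Pab(L + a)/(6LEI) = 259.2/EI
  span DE: point load 131.6 at a = 7.2: Pab(L + a)/(6LEI) = 511.7/EI
  span EF: point load 79 at a = 9.04: Pab(L + b)/(6LEI) = 322.8/EI
  relative rotation θ_0 = (770.9 + 322.8)/EI = 1094/EI
A unit hogging moment at E produces rotation L₁/(3EI) + L₂/(3EI) = 6.767/EI.
Compatibility: M_E·(L₁+L₂)/(3EI) = θ_0, giving M_E = 161.6 kN·m (hogging).
Span DE, ΣM about D with M_E applied at E: R_E^{DE}·9 = 1218 + 161.6, so R_E^{DE} = 153.2 kN and R_D = 181.6 − 153.2 = 28.36 kN.

R_D = 28.36 kN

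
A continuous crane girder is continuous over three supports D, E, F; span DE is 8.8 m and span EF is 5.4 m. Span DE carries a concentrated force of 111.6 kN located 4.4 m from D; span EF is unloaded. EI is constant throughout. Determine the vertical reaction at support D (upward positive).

R_D = 42.83 kN

Release continuity at E by inserting a hinge; the redundant is the internal moment M_E. The primary structure is two simply-supported spans DE and EF.
End slopes at the hinge E, treating each span as simply supported:
  span DE: point load 111.6 at a = 4.4: Pab(L + a)/(6LEI) = 540.1/EI
  relative rotation θ_0 = (540.1 + 0)/EI = 540.1/EI
A unit hogging moment at E produces rotation L₁/(3EI) + L₂/(3EI) = 4.733/EI.
Compatibility: M_E·(L₁+L₂)/(3EI) = θ_0, giving M_E = 114.1 kN·m (hogging).
Span DE, ΣM about D with M_E applied at E: R_E^{DE}·8.8 = 491 + 114.1, so R_E^{DE} = 68.77 kN and R_D = 111.6 − 68.77 = 42.83 kN.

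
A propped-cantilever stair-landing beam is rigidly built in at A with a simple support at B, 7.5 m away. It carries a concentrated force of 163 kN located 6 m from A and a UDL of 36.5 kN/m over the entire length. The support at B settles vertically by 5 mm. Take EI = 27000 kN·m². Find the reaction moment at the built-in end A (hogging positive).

Choose R_B as the redundant. The primary structure is the cantilever fixed at A.
Deflection at B on the released cantilever, summing each load's contribution:
  point load 163 at a = 6: Pa²(3L − a)/(6EI) = 16137/EI
  UDL 36.5: wL⁴/(8EI) = 14436/EI
  δ_0 = 30573/EI
Tip deflection under a unit load at B: L³/(3EI) = 140.6/EI.
With EI = 27000 kN·m²: δ_0 = 1.1323 m and δ_{BB} = 0.005208 m/kN.
Compatibility — the beam at B must follow the support down by 0.005 m: δ_0 − R_B·δ_{BB} = 0.005, so R_B = (1.1323 − 0.005)/0.005208 = 216.4 kN.
Moment equilibrium about A: M_A = Σ(load moments about A) − R_B·L = 2005 − 216.4×7.5 = 381.2 kN·m.

M_A = 381.2 kN·m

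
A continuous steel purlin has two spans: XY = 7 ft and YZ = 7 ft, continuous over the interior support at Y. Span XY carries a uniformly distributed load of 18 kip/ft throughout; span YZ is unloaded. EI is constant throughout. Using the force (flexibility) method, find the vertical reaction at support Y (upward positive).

Release continuity at Y by inserting a hinge; the redundant is the internal moment M_Y. The primary structure is two simply-supported spans XY and YZ.
Rotations at Y on the released spans (each span's end-slope, ×1/EI):
  span XY: UDL 18: wL³/(24EI) = 257.2/EI
  relative rotation θ_0 = (257.2 + 0)/EI = 257.2/EI
A unit hogging moment at Y produces rotation L₁/(3EI) + L₂/(3EI) = 4.667/EI.
Compatibility: M_Y·(L₁+L₂)/(3EI) = θ_0, giving M_Y = 55.12 kip·ft (hogging).
Span XY, ΣM about X with M_Y applied at Y: R_Y^{XY}·7 = 441 + 55.12, so R_Y^{XY} = 70.88 kip and R_X = 126 − 70.88 = 55.12 kip.
Span YZ, ΣM about Z: R_Y^{YZ}·7 = 0 + 55.12, so R_Y^{YZ} = 7.875 kip and R_Z = 0 − 7.875 = -7.875 kip.
R_Y = 70.88 + 7.875 = 78.75 kip.

R_Y = 78.75 kip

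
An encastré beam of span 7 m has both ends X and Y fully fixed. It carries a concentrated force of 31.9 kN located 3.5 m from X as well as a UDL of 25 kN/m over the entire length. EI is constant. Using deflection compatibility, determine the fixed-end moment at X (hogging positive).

Take the two fixed-end moments M_X, M_Y as redundants; the released structure is the simple span XY.
Simple-span end rotations at X and Y under the given loads:
  at X: point load 31.9 at a = 3.5: Pab(L + b)/(6LEI) = 97.69/EI
  at Y: point load 31.9 at a = 3.5: Pab(L + a)/(6LEI) = 97.69/EI
  at X: UDL 25: wL³/(24EI) = 357.3/EI
  at Y: UDL 25: wL³/(24EI) = 357.3/EI
  θ_X0 = 455/EI,  θ_Y0 = 455/EI
Flexibility coefficients: a unit moment at one end gives L/(3EI) there and L/(6EI) at the far end, so f₁₁ = f₂₂ = 2.333/EI and f₁₂ = f₂₁ = 1.167/EI.
Compatibility — zero rotation at each built-in end:
  2.333 M_X + 1.167 M_Y = 455
  1.167 M_X + 2.333 M_Y = 455
Solving the pair gives M_X = 130 kN·m and M_Y = 130 kN·m (hogging).

M_X = 130 kN·m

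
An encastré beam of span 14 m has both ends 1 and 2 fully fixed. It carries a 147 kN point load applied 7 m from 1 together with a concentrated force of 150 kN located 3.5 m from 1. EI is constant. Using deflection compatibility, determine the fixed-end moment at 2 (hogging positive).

Release both end moments; the primary structure is a simply-supported span 12 with redundants M_1 and M_2.
Simple-span end rotations at 1 and 2 under the given loads:
  at 1: point load 147 at a = 7: Pab(L + b)/(6LEI) = 1801/EI
  at 2: point load 147 at a = 7: Pab(L + a)/(6LEI) = 1801/EI
  at 1: point load 150 at a = 3.5: Pab(L + b)/(6LEI) = 1608/EI
  at 2: point load 150 at a = 3.5: Pab(L + a)/(6LEI) = 1148/EI
  θ_10 = 3409/EI,  θ_20 = 2949/EI
Flexibility coefficients: a unit moment at one end gives L/(3EI) there and L/(6EI) at the far end, so f₁₁ = f₂₂ = 4.667/EI and f₁₂ = f₂₁ = 2.333/EI.
Compatibility — zero rotation at each built-in end:
  4.667 M_1 + 2.333 M_2 = 3409
  2.333 M_1 + 4.667 M_2 = 2949
Solving the pair gives M_1 = 552.6 kN·m and M_2 = 355.7 kN·m (hogging).

M_2 = 355.7 kN·m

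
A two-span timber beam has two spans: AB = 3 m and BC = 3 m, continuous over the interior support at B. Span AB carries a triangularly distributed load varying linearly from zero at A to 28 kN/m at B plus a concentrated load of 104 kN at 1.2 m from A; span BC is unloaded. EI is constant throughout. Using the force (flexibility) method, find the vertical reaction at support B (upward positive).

R_B = 92.67 kN

Insert a hinge at B; M_B is the redundant, and each span becomes simply supported.
End slopes at the hinge B, treating each span as simply supported:
  span AB: triangular load, peak 28: w₀L³/(45EI) = 16.8/EI
  span AB: point load 104 at a = 1.2: Pab(L + a)/(6LEI) = 52.42/EI
  relative rotation θ_0 = (69.22 + 0)/EI = 69.22/EI
A unit hogging moment at B produces rotation L₁/(3EI) + L₂/(3EI) = 2/EI.
Slope continuity at B: θ_0 = M_B·2/EI, so M_B = 69.22/2 = 34.61 kN·m (hogging).
Span AB, ΣM about A with M_B applied at B: R_B^{AB}·3 = 208.8 + 34.61, so R_B^{AB} = 81.14 kN and R_A = 146 − 81.14 = 64.86 kN.
Span BC, ΣM about C: R_B^{BC}·3 = 0 + 34.61, so R_B^{BC} = 11.54 kN and R_C = 0 − 11.54 = -11.54 kN.
R_B = 81.14 + 11.54 = 92.67 kN.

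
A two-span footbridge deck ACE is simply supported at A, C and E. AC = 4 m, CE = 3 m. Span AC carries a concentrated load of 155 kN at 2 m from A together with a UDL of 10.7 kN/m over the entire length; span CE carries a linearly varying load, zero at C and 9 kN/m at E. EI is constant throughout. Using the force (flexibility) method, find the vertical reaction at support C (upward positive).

R_C = 150.5 kN

Insert a hinge at C; M_C is the redundant, and each span becomes simply supported.
Discontinuity in slope at C on the released structure — sum the simple-span end rotations:
  span AC: point load 155 at a = 2: Pab(L + a)/(6LEI) = 155/EI
  span AC: UDL 10.7: wL³/(24EI) = 28.53/EI
  span CE: triangular load, peak 9: 7w₀L³/(360EI) = 4.725/EI
  relative rotation θ_0 = (183.5 + 4.725)/EI = 188.3/EI
A unit hogging moment at C produces rotation L₁/(3EI) + L₂/(3EI) = 2.333/EI.
Compatibility: M_C·(L₁+L₂)/(3EI) = θ_0, giving M_C = 80.68 kN·m (hogging).
Span AC, ΣM about A with M_C applied at C: R_C^{AC}·4 = 395.6 + 80.68, so R_C^{AC} = 119.1 kN and R_A = 197.8 − 119.1 = 78.73 kN.
Span CE, ΣM about E: R_C^{CE}·3 = 13.5 + 80.68, so R_C^{CE} = 31.39 kN and R_E = 13.5 − 31.39 = -17.89 kN.
R_C = 119.1 + 31.39 = 150.5 kN.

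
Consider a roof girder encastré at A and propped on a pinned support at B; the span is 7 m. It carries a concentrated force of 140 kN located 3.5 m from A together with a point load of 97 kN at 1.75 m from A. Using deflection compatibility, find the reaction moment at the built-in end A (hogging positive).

Take the reaction at B as the redundant and release it; the primary structure is a cantilever fixed at A.
Downward deflection at the released point B due to the loads:
  point load 140 at a = 3.5: Pa²(3L − a)/(6EI) = 5002/EI
  point load 97 at a = 1.75: Pa²(3L − a)/(6EI) = 953.1/EI
  δ_0 = 5955/EI
Flexibility coefficient — unit upward force at B: δ_{BB} = L³/(3EI) = 114.3/EI.
The prop prevents deflection at B: R_B = δ_0/δ_{BB} = 5955/114.3 = 52.09 kN.
Moment equilibrium about A: M_A = Σ(load moments about A) − R_B·L = 659.8 − 52.09×7 = 295.1 kN·m.

M_A = 295.1 kN·m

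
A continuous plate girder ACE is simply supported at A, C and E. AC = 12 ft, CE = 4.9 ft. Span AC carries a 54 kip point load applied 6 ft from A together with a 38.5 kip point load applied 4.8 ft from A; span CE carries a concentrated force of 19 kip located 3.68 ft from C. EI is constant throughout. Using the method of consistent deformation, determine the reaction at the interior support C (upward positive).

Take M_C as the redundant. Released structure: two simple spans AC and CE with a hinge at C.
End slopes at the hinge C, treating each span as simply supported:
  span AC: point load 54 at a = 6: Pab(L + a)/(6LEI) = 486/EI
  span AC: point load 38.5 at a = 4.8: Pab(L + a)/(6LEI) = 310.5/EI
  span CE: point load 19 at a = 3.68: Pab(L + b)/(6LEI) = 17.76/EI
  relative rotation θ_0 = (796.5 + 17.76)/EI = 814.2/EI
A unit hogging moment at C produces rotation L₁/(3EI) + L₂/(3EI) = 5.633/EI.
Slope continuity at C: θ_0 = M_C·5.633/EI, so M_C = 814.2/5.633 = 144.5 kip·ft (hogging).
Span AC, ΣM about A with M_C applied at C: R_C^{AC}·12 = 508.8 + 144.5, so R_C^{AC} = 54.44 kip and R_A = 92.5 − 54.44 = 38.06 kip.
Span CE, ΣM about E: R_C^{CE}·4.9 = 23.18 + 144.5, so R_C^{CE} = 34.23 kip and R_E = 19 − 34.23 = -15.23 kip.
R_C = 54.44 + 34.23 = 88.67 kip.

R_C = 88.67 kip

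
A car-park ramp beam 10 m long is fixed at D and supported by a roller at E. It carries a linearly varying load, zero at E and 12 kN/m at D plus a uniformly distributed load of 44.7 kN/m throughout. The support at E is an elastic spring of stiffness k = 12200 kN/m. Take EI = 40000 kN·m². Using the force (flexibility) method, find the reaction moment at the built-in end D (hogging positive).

M_D = 656.2 kN·m

Release the roller at E. Primary structure: cantilever fixed at D.
Primary-structure tip deflection at E by superposition:
  triangular load, peak 12 at the fixed end: w₀L⁴/(30EI) = 4000/EI
  UDL 44.7: wL⁴/(8EI) = 55875/EI
  δ_0 = 59875/EI
Tip deflection under a unit load at E: L³/(3EI) = 333.3/EI.
With EI = 40000 kN·m²: δ_0 = 1.4969 m and δ_{EE} = 0.008333 m/kN.
Compatibility — the spring shortens by R_E/k under the reaction it provides: δ_0 − R_E·δ_{EE} = R_E/k. With 1/k = 0.000082 m/kN, R_E = δ_0 / (δ_{EE} + 1/k) = 1.4969 / (0.008333 + 0.000082) = 177.9 kN.
Moment equilibrium about D: M_D = Σ(load moments about D) − R_E·L = 2435 − 177.9×10 = 656.2 kN·m.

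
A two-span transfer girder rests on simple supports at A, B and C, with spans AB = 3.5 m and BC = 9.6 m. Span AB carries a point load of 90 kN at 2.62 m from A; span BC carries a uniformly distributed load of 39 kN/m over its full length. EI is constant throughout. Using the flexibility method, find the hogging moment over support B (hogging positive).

M_B = 343.1 kN·m

Insert a hinge at B; M_B is the redundant, and each span becomes simply supported.
End slopes at the hinge B, treating each span as simply supported:
  span AB: point load 90 at a = 2.62: Pab(L + a)/(6LEI) = 60.47/EI
  span BC: UDL 39: wL³/(24EI) = 1438/EI
  relative rotation θ_0 = (60.47 + 1438)/EI = 1498/EI
A unit hogging moment at B produces rotation L₁/(3EI) + L₂/(3EI) = 4.367/EI.
Compatibility: M_B·(L₁+L₂)/(3EI) = θ_0, giving M_B = 343.1 kN·m (hogging).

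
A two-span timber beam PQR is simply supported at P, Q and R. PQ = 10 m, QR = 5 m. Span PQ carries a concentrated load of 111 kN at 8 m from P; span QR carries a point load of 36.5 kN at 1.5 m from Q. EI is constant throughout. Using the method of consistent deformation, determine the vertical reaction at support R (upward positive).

R_R = -12.53 kN

Take M_Q as the redundant. Released structure: two simple spans PQ and QR with a hinge at Q.
Discontinuity in slope at Q on the released structure — sum the simple-span end rotations:
  span PQ: point load 111 at a = 8: Pab(L + a)/(6LEI) = 532.8/EI
  span QR: point load 36.5 at a = 1.5: Pab(L + b)/(6LEI) = 54.29/EI
  relative rotation θ_0 = (532.8 + 54.29)/EI = 587.1/EI
A unit hogging moment at Q produces rotation L₁/(3EI) + L₂/(3EI) = 5/EI.
Slope continuity at Q: θ_0 = M_Q·5/EI, so M_Q = 587.1/5 = 117.4 kN·m (hogging).
Span QR, ΣM about R: R_Q^{QR}·5 = 127.8 + 117.4, so R_Q^{QR} = 49.03 kN and R_R = 36.5 − 49.03 = -12.53 kN.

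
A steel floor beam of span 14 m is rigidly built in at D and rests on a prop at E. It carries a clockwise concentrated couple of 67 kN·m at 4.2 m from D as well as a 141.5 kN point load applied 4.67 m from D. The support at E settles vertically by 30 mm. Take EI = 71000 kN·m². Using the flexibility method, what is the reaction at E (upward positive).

Choose R_E as the redundant. The primary structure is the cantilever fixed at D.
Downward deflection at the released point E due to the loads:
  clockwise couple 67 at a = 4.2: M₀a(2L − a)/(2EI) = 3349/EI
  point load 141.5 at a = 4.67: Pa²(3L − a)/(6EI) = 19200/EI
  δ_0 = 22548/EI
Flexibility coefficient — unit upward force at E: δ_{EE} = L³/(3EI) = 914.7/EI.
With EI = 71000 kN·m²: δ_0 = 0.31758 m and δ_{EE} = 0.012883 m/kN.
Compatibility — the beam at E must follow the support down by 0.03 m: δ_0 − R_E·δ_{EE} = 0.03, so R_E = (0.31758 − 0.03)/0.012883 = 22.32 kN.

R_E = 22.32 kN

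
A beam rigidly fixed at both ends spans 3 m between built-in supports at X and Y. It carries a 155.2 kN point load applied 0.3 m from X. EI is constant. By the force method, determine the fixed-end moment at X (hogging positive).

M_X = 37.71 kN·m

Take the two fixed-end moments M_X, M_Y as redundants; the released structure is the simple span XY.
Simple-span end rotations at X and Y under the given loads:
  at X: point load 155.2 at a = 0.3: Pab(L + b)/(6LEI) = 39.81/EI
  at Y: point load 155.2 at a = 0.3: Pab(L + a)/(6LEI) = 23.05/EI
  θ_X0 = 39.81/EI,  θ_Y0 = 23.05/EI
Flexibility coefficients: a unit moment at one end gives L/(3EI) there and L/(6EI) at the far end, so f₁₁ = f₂₂ = 1/EI and f₁₂ = f₂₁ = 0.5/EI.
Compatibility — zero rotation at each built-in end:
  1 M_X + 0.5 M_Y = 39.81
  0.5 M_X + 1 M_Y = 23.05
Solving the pair gives M_X = 37.71 kN·m and M_Y = 4.19 kN·m (hogging).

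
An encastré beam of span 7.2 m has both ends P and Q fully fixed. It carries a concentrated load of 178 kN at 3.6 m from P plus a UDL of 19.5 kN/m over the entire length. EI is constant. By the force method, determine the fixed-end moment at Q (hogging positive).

M_Q = 244.4 kN·m

Release both end moments; the primary structure is a simply-supported span PQ with redundants M_P and M_Q.
End rotations of the released simple span under the applied load (×1/EI):
  at P: point load 178 at a = 3.6: Pab(L + b)/(6LEI) = 576.7/EI
  at Q: point load 178 at a = 3.6: Pab(L + a)/(6LEI) = 576.7/EI
  at P: UDL 19.5: wL³/(24EI) = 303.3/EI
  at Q: UDL 19.5: wL³/(24EI) = 303.3/EI
  θ_P0 = 880/EI,  θ_Q0 = 880/EI
Flexibility coefficients: a unit moment at one end gives L/(3EI) there and L/(6EI) at the far end, so f₁₁ = f₂₂ = 2.4/EI and f₁₂ = f₂₁ = 1.2/EI.
Compatibility — zero rotation at each built-in end:
  2.4 M_P + 1.2 M_Q = 880
  1.2 M_P + 2.4 M_Q = 880
Solving the pair gives M_P = 244.4 kN·m and M_Q = 244.4 kN·m (hogging).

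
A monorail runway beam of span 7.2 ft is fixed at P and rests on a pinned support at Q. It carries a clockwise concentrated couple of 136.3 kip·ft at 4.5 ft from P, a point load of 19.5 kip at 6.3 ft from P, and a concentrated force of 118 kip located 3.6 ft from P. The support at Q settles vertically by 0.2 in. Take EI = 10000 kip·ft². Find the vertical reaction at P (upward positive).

Remove the prop at Q; the released (primary) structure is a cantilever built in at P.
Deflection at Q on the released cantilever, summing each load's contribution:
  clockwise couple 136.3 at a = 4.5: M₀a(2L − a)/(2EI) = 3036/EI
  point load 19.5 at a = 6.3: Pa²(3L − a)/(6EI) = 1974/EI
  point load 118 at a = 3.6: Pa²(3L − a)/(6EI) = 4588/EI
  δ_0 = 9598/EI
Tip deflection under a unit load at Q: L³/(3EI) = 124.4/EI.
With EI = 10000 kip·ft²: δ_0 = 0.95975 ft and δ_{QQ} = 0.012442 ft/kip.
Compatibility — the beam at Q must follow the support down by 0.01667 ft: δ_0 − R_Q·δ_{QQ} = 0.01667, so R_Q = (0.95975 − 0.01667)/0.012442 = 75.8 kip.
Vertical equilibrium: R_P = ΣP − R_Q = 137.5 − 75.8 = 61.7 kip.

R_P = 61.7 kip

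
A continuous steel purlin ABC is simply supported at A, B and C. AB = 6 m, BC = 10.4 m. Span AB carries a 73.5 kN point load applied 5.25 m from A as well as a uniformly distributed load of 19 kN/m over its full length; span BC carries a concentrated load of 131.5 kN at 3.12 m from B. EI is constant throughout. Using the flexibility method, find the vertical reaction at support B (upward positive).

R_B = 266.6 kN

Take M_B as the redundant. Released structure: two simple spans AB and BC with a hinge at B.
Discontinuity in slope at B on the released structure — sum the simple-span end rotations:
  span AB: point load 73.5 at a = 5.25: Pab(L + a)/(6LEI) = 90.44/EI
  span AB: UDL 19: wL³/(24EI) = 171/EI
  span BC: point load 131.5 at a = 3.12: Pab(L + b)/(6LEI) = 846.3/EI
  relative rotation θ_0 = (261.4 + 846.3)/EI = 1108/EI
A unit hogging moment at B produces rotation L₁/(3EI) + L₂/(3EI) = 5.467/EI.
Slope continuity at B: θ_0 = M_B·5.467/EI, so M_B = 1108/5.467 = 202.6 kN·m (hogging).
Span AB, ΣM about A with M_B applied at B: R_B^{AB}·6 = 727.9 + 202.6, so R_B^{AB} = 155.1 kN and R_A = 187.5 − 155.1 = 32.42 kN.
Span BC, ΣM about C: R_B^{BC}·10.4 = 957.3 + 202.6, so R_B^{BC} = 111.5 kN and R_C = 131.5 − 111.5 = 19.97 kN.
R_B = 155.1 + 111.5 = 266.6 kN.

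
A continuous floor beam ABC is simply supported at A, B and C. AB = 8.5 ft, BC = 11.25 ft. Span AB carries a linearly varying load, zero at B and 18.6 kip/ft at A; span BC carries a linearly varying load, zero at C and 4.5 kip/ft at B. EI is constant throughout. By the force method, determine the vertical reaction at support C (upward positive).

R_C = 3.516 kip

Take M_B as the redundant. Released structure: two simple spans AB and BC with a hinge at B.
Rotations at B on the released spans (each span's end-slope, ×1/EI):
  span AB: triangular load, peak 18.6: 7w₀L³/(360EI) = 222.1/EI
  span BC: triangular load, peak 4.5: w₀L³/(45EI) = 142.4/EI
  relative rotation θ_0 = (222.1 + 142.4)/EI = 364.5/EI
A unit hogging moment at B produces rotation L₁/(3EI) + L₂/(3EI) = 6.583/EI.
Compatibility: M_B·(L₁+L₂)/(3EI) = θ_0, giving M_B = 55.37 kip·ft (hogging).
Span BC, ΣM about C: R_B^{BC}·11.25 = 189.8 + 55.37, so R_B^{BC} = 21.8 kip and R_C = 25.31 − 21.8 = 3.516 kip.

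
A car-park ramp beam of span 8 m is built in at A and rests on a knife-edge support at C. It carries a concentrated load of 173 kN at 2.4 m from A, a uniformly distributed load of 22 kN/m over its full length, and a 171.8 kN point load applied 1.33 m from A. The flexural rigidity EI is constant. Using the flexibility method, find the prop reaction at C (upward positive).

R_C = 93.75 kN

Take the reaction at C as the redundant and release it; the primary structure is a cantilever fixed at A.
Primary-structure tip deflection at C by superposition:
  point load 173 at a = 2.4: Pa²(3L − a)/(6EI) = 3587/EI
  UDL 22: wL⁴/(8EI) = 11264/EI
  point load 171.8 at a = 1.33: Pa²(3L − a)/(6EI) = 1148/EI
  δ_0 = 16000/EI
Tip deflection under a unit load at C: L³/(3EI) = 170.7/EI.
The prop prevents deflection at C: R_C = δ_0/δ_{CC} = 16000/170.7 = 93.75 kN.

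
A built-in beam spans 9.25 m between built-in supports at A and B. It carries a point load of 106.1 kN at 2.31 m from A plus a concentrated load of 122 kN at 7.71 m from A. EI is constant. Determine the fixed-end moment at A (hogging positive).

M_A = 164 kN·m

Release both end moments; the primary structure is a simply-supported span AB with redundants M_A and M_B.
On the primary (simply-supported) span, the end slopes from the loading are:
  at A: point load 106.1 at a = 2.31: Pab(L + b)/(6LEI) = 496.2/EI
  at B: point load 106.1 at a = 2.31: Pab(L + a)/(6LEI) = 354.3/EI
  at A: point load 122 at a = 7.71: Pab(L + b)/(6LEI) = 281.6/EI
  at B: point load 122 at a = 7.71: Pab(L + a)/(6LEI) = 442.7/EI
  θ_A0 = 777.8/EI,  θ_B0 = 796.9/EI
Flexibility coefficients: a unit moment at one end gives L/(3EI) there and L/(6EI) at the far end, so f₁₁ = f₂₂ = 3.083/EI and f₁₂ = f₂₁ = 1.542/EI.
Compatibility — zero rotation at each built-in end:
  3.083 M_A + 1.542 M_B = 777.8
  1.542 M_A + 3.083 M_B = 796.9
Solving the pair gives M_A = 164 kN·m and M_B = 176.5 kN·m (hogging).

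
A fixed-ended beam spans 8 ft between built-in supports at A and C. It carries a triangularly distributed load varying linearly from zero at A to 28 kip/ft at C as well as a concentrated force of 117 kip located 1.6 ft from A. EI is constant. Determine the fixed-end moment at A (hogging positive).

M_A = 179.5 kip·ft

Release both end moments; the primary structure is a simply-supported span AC with redundants M_A and M_C.
On the primary (simply-supported) span, the end slopes from the loading are:
  at A: triangular load, peak 28: 7w₀L³/(360EI) = 278.8/EI
  at C: triangular load, peak 28: w₀L³/(45EI) = 318.6/EI
  at A: point load 117 at a = 1.6: Pab(L + b)/(6LEI) = 359.4/EI
  at C: point load 117 at a = 1.6: Pab(L + a)/(6LEI) = 239.6/EI
  θ_A0 = 638.2/EI,  θ_C0 = 558.2/EI
Flexibility coefficients: a unit moment at one end gives L/(3EI) there and L/(6EI) at the far end, so f₁₁ = f₂₂ = 2.667/EI and f₁₂ = f₂₁ = 1.333/EI.
Compatibility — zero rotation at each built-in end:
  2.667 M_A + 1.333 M_C = 638.2
  1.333 M_A + 2.667 M_C = 558.2
Solving the pair gives M_A = 179.5 kip·ft and M_C = 119.6 kip·ft (hogging).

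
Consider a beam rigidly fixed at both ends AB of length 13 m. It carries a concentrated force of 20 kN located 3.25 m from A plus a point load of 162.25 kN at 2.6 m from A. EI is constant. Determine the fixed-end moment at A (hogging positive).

Release both end moments; the primary structure is a simply-supported span AB with redundants M_A and M_B.
End rotations of the released simple span under the applied load (×1/EI):
  at A: point load 20 at a = 3.25: Pab(L + b)/(6LEI) = 184.8/EI
  at B: point load 20 at a = 3.25: Pab(L + a)/(6LEI) = 132/EI
  at A: point load 162.25 at a = 2.6: Pab(L + b)/(6LEI) = 1316/EI
  at B: point load 162.25 at a = 2.6: Pab(L + a)/(6LEI) = 877.4/EI
  θ_A0 = 1501/EI,  θ_B0 = 1009/EI
Flexibility coefficients: a unit moment at one end gives L/(3EI) there and L/(6EI) at the far end, so f₁₁ = f₂₂ = 4.333/EI and f₁₂ = f₂₁ = 2.167/EI.
Compatibility — zero rotation at each built-in end:
  4.333 M_A + 2.167 M_B = 1501
  2.167 M_A + 4.333 M_B = 1009
Solving the pair gives M_A = 306.5 kN·m and M_B = 79.68 kN·m (hogging).

M_A = 306.5 kN·m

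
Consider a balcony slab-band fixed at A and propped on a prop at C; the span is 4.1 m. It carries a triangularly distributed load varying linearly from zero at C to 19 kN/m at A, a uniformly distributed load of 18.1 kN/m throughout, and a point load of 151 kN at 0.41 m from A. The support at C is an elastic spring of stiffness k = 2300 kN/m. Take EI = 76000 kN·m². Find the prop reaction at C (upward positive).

R_C = 15.51 kN

Release the roller at C. Primary structure: cantilever fixed at A.
Primary-structure tip deflection at C by superposition:
  triangular load, peak 19 at the fixed end: w₀L⁴/(30EI) = 179/EI
  UDL 18.1: wL⁴/(8EI) = 639.3/EI
  point load 151 at a = 0.41: Pa²(3L − a)/(6EI) = 50.3/EI
  δ_0 = 868.6/EI
Flexibility coefficient — unit upward force at C: δ_{CC} = L³/(3EI) = 22.97/EI.
With EI = 76000 kN·m²: δ_0 = 0.011429 m and δ_{CC} = 0.000302 m/kN.
Compatibility — the spring shortens by R_C/k under the reaction it provides: δ_0 − R_C·δ_{CC} = R_C/k. With 1/k = 0.000435 m/kN, R_C = δ_0 / (δ_{CC} + 1/k) = 0.011429 / (0.000302 + 0.000435) = 15.51 kN.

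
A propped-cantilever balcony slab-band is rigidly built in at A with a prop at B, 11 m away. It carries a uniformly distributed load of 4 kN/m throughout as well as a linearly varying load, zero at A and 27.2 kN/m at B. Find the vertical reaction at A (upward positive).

R_A = 94.82 kN

Release the roller at B. Primary structure: cantilever fixed at A.
Free-end deflection of the primary structure under the applied loading (downward +):
  UDL 4: wL⁴/(8EI) = 7320/EI
  triangular load, peak 27.2 at the free end: 11w₀L⁴/(120EI) = 36505/EI
  δ_0 = 43825/EI
Tip deflection under a unit load at B: L³/(3EI) = 443.7/EI.
The prop prevents deflection at B: R_B = δ_0/δ_{BB} = 43825/443.7 = 98.78 kN.
Vertical equilibrium: R_A = ΣP − R_B = 193.6 − 98.78 = 94.82 kN.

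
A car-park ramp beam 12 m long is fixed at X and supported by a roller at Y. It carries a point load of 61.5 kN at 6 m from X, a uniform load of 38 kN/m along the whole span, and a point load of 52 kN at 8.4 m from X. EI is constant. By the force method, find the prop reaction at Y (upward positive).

R_Y = 219.5 kN

Choose R_Y as the redundant. The primary structure is the cantilever fixed at X.
Downward deflection at the released point Y due to the loads:
  point load 61.5 at a = 6: Pa²(3L − a)/(6EI) = 11070/EI
  UDL 38: wL⁴/(8EI) = 98496/EI
  point load 52 at a = 8.4: Pa²(3L − a)/(6EI) = 16878/EI
  δ_0 = 126444/EI
Tip deflection under a unit load at Y: L³/(3EI) = 576/EI.
The prop prevents deflection at Y: R_Y = δ_0/δ_{YY} = 126444/576 = 219.5 kN.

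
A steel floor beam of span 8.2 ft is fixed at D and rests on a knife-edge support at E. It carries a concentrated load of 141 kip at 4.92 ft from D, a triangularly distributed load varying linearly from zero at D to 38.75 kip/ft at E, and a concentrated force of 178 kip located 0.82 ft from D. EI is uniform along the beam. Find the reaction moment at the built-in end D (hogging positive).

M_D = 471 kip·ft

Choose R_E as the redundant. The primary structure is the cantilever fixed at D.
Primary-structure tip deflection at E by superposition:
  point load 141 at a = 4.92: Pa²(3L − a)/(6EI) = 11195/EI
  triangular load, peak 38.75 at the free end: 11w₀L⁴/(120EI) = 16060/EI
  point load 178 at a = 0.82: Pa²(3L − a)/(6EI) = 474.4/EI
  δ_0 = 27729/EI
Tip deflection under a unit load at E: L³/(3EI) = 183.8/EI.
The prop prevents deflection at E: R_E = δ_0/δ_{EE} = 27729/183.8 = 150.9 kip.
Moment equilibrium about D: M_D = Σ(load moments about D) − R_E·L = 1708 − 150.9×8.2 = 471 kip·ft.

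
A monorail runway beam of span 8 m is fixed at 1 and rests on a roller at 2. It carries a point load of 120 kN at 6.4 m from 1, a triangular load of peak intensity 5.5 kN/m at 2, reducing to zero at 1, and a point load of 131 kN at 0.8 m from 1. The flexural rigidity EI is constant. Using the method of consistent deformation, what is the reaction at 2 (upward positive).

Remove the prop at 2; the released (primary) structure is a cantilever built in at 1.
Deflection at 2 on the released cantilever, summing each load's contribution:
  point load 120 at a = 6.4: Pa²(3L − a)/(6EI) = 14418/EI
  triangular load, peak 5.5 at the free end: 11w₀L⁴/(120EI) = 2065/EI
  point load 131 at a = 0.8: Pa²(3L − a)/(6EI) = 324.2/EI
  δ_0 = 16807/EI
Flexibility coefficient — unit upward force at 2: δ_{22} = L³/(3EI) = 170.7/EI.
Compatibility at 2: δ_0 − R_2·δ_{22} = 0, so R_2 = 16807/170.7 = 98.48 kN.

R_2 = 98.48 kN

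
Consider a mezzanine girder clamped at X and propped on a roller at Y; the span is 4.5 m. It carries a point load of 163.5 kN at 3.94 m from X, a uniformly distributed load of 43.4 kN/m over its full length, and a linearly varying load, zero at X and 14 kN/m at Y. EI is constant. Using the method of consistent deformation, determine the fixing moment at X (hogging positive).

Choose R_Y as the redundant. The primary structure is the cantilever fixed at X.
Primary-structure tip deflection at Y by superposition:
  point load 163.5 at a = 3.94: Pa²(3L − a)/(6EI) = 4044/EI
  UDL 43.4: wL⁴/(8EI) = 2225/EI
  triangular load, peak 14 at the free end: 11w₀L⁴/(120EI) = 526.2/EI
  δ_0 = 6795/EI
Flexibility coefficient — unit upward force at Y: δ_{YY} = L³/(3EI) = 30.38/EI.
The prop prevents deflection at Y: R_Y = δ_0/δ_{YY} = 6795/30.38 = 223.7 kN.
Moment equilibrium about X: M_X = Σ(load moments about X) − R_Y·L = 1178 − 223.7×4.5 = 171.5 kN·m.

M_X = 171.5 kN·m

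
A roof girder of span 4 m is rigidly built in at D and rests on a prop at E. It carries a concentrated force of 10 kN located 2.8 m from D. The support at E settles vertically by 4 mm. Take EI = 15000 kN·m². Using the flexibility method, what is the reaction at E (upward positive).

Choose R_E as the redundant. The primary structure is the cantilever fixed at D.
Deflection at E on the released cantilever, summing each load's contribution:
  point load 10 at a = 2.8: Pa²(3L − a)/(6EI) = 120.2/EI
Flexibility coefficient — unit upward force at E: δ_{EE} = L³/(3EI) = 21.33/EI.
With EI = 15000 kN·m²: δ_0 = 0.008014 m and δ_{EE} = 0.001422 m/kN.
Compatibility — the beam at E must follow the support down by 0.004 m: δ_0 − R_E·δ_{EE} = 0.004, so R_E = (0.008014 − 0.004)/0.001422 = 2.823 kN.

R_E = 2.823 kN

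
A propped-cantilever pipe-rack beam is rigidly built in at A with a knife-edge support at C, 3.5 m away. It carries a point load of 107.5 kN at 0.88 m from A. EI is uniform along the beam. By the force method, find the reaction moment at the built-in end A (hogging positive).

Take the reaction at C as the redundant and release it; the primary structure is a cantilever fixed at A.
Deflection at C on the released cantilever, summing each load's contribution:
  point load 107.5 at a = 0.88: Pa²(3L − a)/(6EI) = 133.5/EI
Tip deflection under a unit load at C: L³/(3EI) = 14.29/EI.
The prop prevents deflection at C: R_C = δ_0/δ_{CC} = 133.5/14.29 = 9.339 kN.
Moment equilibrium about A: M_A = Σ(load moments about A) − R_C·L = 94.6 − 9.339×3.5 = 61.91 kN·m.

M_A = 61.91 kN·m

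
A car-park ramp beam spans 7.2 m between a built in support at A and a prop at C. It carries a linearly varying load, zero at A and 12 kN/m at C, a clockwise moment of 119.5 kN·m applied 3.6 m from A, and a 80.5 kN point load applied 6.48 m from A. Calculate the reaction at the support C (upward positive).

Choose R_C as the redundant. The primary structure is the cantilever fixed at A.
Deflection at C on the released cantilever, summing each load's contribution:
  triangular load, peak 12 at the free end: 11w₀L⁴/(120EI) = 2956/EI
  clockwise couple 119.5 at a = 3.6: M₀a(2L − a)/(2EI) = 2323/EI
  point load 80.5 at a = 6.48: Pa²(3L − a)/(6EI) = 8518/EI
  δ_0 = 13797/EI
Tip deflection under a unit load at C: L³/(3EI) = 124.4/EI.
The prop prevents deflection at C: R_C = δ_0/δ_{CC} = 13797/124.4 = 110.9 kN.

R_C = 110.9 kN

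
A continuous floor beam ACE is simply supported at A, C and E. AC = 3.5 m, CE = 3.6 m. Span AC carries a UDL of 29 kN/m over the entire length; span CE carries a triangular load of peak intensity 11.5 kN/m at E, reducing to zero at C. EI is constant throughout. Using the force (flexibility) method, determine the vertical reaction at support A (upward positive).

R_A = 43.24 kN

Take M_C as the redundant. Released structure: two simple spans AC and CE with a hinge at C.
Rotations at C on the released spans (each span's end-slope, ×1/EI):
  span AC: UDL 29: wL³/(24EI) = 51.81/EI
  span CE: triangular load, peak 11.5: 7w₀L³/(360EI) = 10.43/EI
  relative rotation θ_0 = (51.81 + 10.43)/EI = 62.24/EI
A unit hogging moment at C produces rotation L₁/(3EI) + L₂/(3EI) = 2.367/EI.
Compatibility: M_C·(L₁+L₂)/(3EI) = θ_0, giving M_C = 26.3 kN·m (hogging).
Span AC, ΣM about A with M_C applied at C: R_C^{AC}·3.5 = 177.6 + 26.3, so R_C^{AC} = 58.26 kN and R_A = 101.5 − 58.26 = 43.24 kN.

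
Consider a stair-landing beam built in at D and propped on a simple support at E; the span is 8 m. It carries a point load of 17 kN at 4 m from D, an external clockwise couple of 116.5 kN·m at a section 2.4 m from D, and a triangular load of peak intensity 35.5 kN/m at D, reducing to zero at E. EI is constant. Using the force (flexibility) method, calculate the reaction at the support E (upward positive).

Choose R_E as the redundant. The primary structure is the cantilever fixed at D.
Downward deflection at the released point E due to the loads:
  point load 17 at a = 4: Pa²(3L − a)/(6EI) = 906.7/EI
  clockwise couple 116.5 at a = 2.4: M₀a(2L − a)/(2EI) = 1901/EI
  triangular load, peak 35.5 at the fixed end: w₀L⁴/(30EI) = 4847/EI
  δ_0 = 7655/EI
Flexibility coefficient — unit upward force at E: δ_{EE} = L³/(3EI) = 170.7/EI.
The prop prevents deflection at E: R_E = δ_0/δ_{EE} = 7655/170.7 = 44.85 kN.

R_E = 44.85 kN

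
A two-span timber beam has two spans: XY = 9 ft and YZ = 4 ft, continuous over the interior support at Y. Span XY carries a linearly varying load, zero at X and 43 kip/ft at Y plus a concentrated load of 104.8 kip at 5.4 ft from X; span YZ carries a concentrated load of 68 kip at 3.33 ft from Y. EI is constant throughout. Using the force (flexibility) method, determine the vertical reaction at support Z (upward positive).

Take M_Y as the redundant. Released structure: two simple spans XY and YZ with a hinge at Y.
End slopes at the hinge Y, treating each span as simply supported:
  span XY: triangular load, peak 43: w₀L³/(45EI) = 696.6/EI
  span XY: point load 104.8 at a = 5.4: Pab(L + a)/(6LEI) = 543.3/EI
  span YZ: point load 68 at a = 3.33: Pab(L + b)/(6LEI) = 29.52/EI
  relative rotation θ_0 = (1240 + 29.52)/EI = 1269/EI
A unit hogging moment at Y produces rotation L₁/(3EI) + L₂/(3EI) = 4.333/EI.
Slope continuity at Y: θ_0 = M_Y·4.333/EI, so M_Y = 1269/4.333 = 292.9 kip·ft (hogging).
Span YZ, ΣM about Z: R_Y^{YZ}·4 = 45.56 + 292.9, so R_Y^{YZ} = 84.62 kip and R_Z = 68 − 84.62 = -16.62 kip.

R_Z = -16.62 kip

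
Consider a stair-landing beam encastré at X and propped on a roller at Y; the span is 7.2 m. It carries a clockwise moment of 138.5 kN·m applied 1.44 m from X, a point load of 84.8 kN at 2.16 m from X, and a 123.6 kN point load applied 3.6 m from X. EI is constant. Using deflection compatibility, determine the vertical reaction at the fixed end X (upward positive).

Take the reaction at Y as the redundant and release it; the primary structure is a cantilever fixed at X.
Downward deflection at the released point Y due to the loads:
  clockwise couple 138.5 at a = 1.44: M₀a(2L − a)/(2EI) = 1292/EI
  point load 84.8 at a = 2.16: Pa²(3L − a)/(6EI) = 1282/EI
  point load 123.6 at a = 3.6: Pa²(3L − a)/(6EI) = 4806/EI
  δ_0 = 7380/EI
Flexibility coefficient — unit upward force at Y: δ_{YY} = L³/(3EI) = 124.4/EI.
The prop prevents deflection at Y: R_Y = δ_0/δ_{YY} = 7380/124.4 = 59.32 kN.
Vertical equilibrium: R_X = ΣP − R_Y = 208.4 − 59.32 = 149.1 kN.

R_X = 149.1 kN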